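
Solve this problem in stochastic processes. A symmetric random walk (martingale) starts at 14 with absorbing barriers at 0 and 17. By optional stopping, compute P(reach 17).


By optional stopping theorem: E(M at tau) = M(0) = 14
P(hit 17)*17 + P(hit 0)*0 = 14
P(hit 17) = (14 - 0)/(17 - 0) = 14/17 = 0.8235

0.8235


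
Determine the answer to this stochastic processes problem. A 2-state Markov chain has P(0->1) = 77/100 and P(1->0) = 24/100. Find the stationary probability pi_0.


Stationary distribution: pi_0 = p10/(p01+p10), pi_1 = p01/(p01+p10)
p01 = 0.7700, p10 = 0.2400
pi_0 = 0.2376

0.2376


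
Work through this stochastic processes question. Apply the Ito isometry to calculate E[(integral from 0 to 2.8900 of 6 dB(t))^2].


By Ito isometry: E[(int f dB)^2] = int f^2 dt
= 6^2 * 2.8900
= 36 * 2.8900 = 104.0400

104.0400


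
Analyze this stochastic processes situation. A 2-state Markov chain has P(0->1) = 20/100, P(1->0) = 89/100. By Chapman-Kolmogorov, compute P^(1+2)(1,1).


P^3 = P^1 * P^2
Computing via matrix multiplication of the transition matrix.
Entry (1,1) of P^3 = 0.1829

0.1829


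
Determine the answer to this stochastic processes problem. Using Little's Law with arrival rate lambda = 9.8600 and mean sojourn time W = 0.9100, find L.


Little's Law: L = lambda * W
= 9.8600 * 0.9100
= 8.9726

8.9726


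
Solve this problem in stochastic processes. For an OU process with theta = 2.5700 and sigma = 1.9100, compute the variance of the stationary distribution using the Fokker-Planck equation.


Stationary variance = sigma^2 / (2*theta)
= 1.9100^2 / (2*2.5700)
= 3.6481 / 5.1400
= 0.7097

0.7097


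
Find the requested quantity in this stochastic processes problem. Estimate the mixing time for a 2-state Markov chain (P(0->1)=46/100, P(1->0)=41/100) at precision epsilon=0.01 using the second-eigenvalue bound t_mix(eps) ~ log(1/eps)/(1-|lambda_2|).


lambda_2 = |1 - p01 - p10| = |1 - 0.4600 - 0.4100| = 0.1300
t_mix ~ log(1/eps)/(1 - |lambda_2|)
= log(100)/(1 - 0.1300) = 4.6052/0.8700
= 5.2933

5.2933


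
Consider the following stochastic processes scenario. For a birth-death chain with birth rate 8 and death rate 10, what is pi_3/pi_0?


For birth-death process, pi_n/pi_0 = (lambda/mu)^n
= (8/10)^3
= 0.5120

0.5120


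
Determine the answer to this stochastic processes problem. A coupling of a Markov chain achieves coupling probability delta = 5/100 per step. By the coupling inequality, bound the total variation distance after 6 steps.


TV distance bound <= (1-delta)^n
= (1 - 0.0500)^6
= 0.9500^6
= 0.7351

0.7351


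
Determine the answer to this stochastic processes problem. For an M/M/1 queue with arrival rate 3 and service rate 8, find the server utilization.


rho = lambda/mu
= 3/8
= 0.3750

0.3750


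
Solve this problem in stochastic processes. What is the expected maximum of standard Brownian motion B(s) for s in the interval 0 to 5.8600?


E(max B(s)) = sqrt(2t/pi)
= sqrt(2*5.8600/pi)
= sqrt(3.7306)
= 1.9315

1.9315


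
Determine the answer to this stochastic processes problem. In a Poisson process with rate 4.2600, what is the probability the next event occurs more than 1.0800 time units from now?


P(X > t) = exp(-lambda * t)
= exp(-4.2600 * 1.0800)
= exp(-4.6008) = 0.0100

0.0100


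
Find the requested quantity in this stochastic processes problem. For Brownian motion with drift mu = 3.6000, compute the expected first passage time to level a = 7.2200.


Expected first passage time = a/mu
= 7.2200/3.6000
= 2.0056

2.0056


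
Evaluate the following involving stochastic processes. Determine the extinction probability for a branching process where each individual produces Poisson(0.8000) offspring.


Since mu = 0.8000 <= 1, extinction probability = 1.

1.0000


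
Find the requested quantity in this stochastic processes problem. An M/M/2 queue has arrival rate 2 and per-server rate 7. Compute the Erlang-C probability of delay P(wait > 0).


a = lambda/mu = 0.2857
rho = a/c = 0.1429
Erlang-C formula applied:
C(c,a) = 0.0357

0.0357


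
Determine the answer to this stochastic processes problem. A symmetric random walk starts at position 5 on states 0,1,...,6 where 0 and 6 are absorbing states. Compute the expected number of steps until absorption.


For symmetric RW on 0,...,N with absorbing barriers, E(i) = i*(N-i)
E(5) = 5 * 1 = 5

5


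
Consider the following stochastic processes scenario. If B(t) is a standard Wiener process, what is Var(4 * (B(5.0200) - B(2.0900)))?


Var(alpha*(B(t)-B(s))) = alpha^2 * (t-s)
= 4^2 * (5.0200 - 2.0900)
= 16 * 2.9300
= 46.8800

46.8800


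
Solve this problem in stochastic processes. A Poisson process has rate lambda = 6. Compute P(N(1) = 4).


P(N(t)=k) = (lambda*t)^k * exp(-lambda*t) / k!
lambda*t = 6
= 6^4 * exp(-6) / 4!
= 1296 * 0.0025 / 24
= 0.1339

0.1339


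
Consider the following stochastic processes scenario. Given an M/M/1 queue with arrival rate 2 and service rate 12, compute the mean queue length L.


rho = 2/12 = 0.1667
L = rho/(1-rho)
= 0.1667/0.8333
= 0.2000

0.2000


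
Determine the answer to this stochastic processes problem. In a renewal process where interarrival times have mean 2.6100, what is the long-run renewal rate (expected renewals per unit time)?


Long-run renewal rate = 1/E(X)
= 1/2.6100
= 0.3831

0.3831


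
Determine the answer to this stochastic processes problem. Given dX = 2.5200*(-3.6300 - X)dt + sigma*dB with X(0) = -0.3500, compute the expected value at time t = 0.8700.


E[X(t)] = mu + (X(0) - mu)*exp(-theta*t)
= -3.6300 + (-0.3500 - -3.6300)*exp(-2.5200*0.8700)
= -3.6300 + 3.2800 * 0.1116
= -3.2638

-3.2638


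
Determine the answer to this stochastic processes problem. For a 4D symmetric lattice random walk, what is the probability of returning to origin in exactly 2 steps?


P(return in 2 steps) = P(reverse first step) = 1/(2d)
= 1/8
= 0.1250

0.1250


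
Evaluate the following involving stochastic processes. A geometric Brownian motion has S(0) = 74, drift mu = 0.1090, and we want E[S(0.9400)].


E[S(t)] = S(0) * exp(mu * t)
= 74 * exp(0.1090 * 0.9400)
= 74 * 1.1079
= 81.9841

81.9841


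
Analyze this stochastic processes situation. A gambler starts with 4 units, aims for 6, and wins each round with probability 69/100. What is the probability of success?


Gambler's ruin formula:
r = q/p = 0.3100/0.6900 = 0.4493
P(win) = (1 - r^i)/(1 - r^N)
= (1 - 0.4493^4)/(1 - 0.4493^6)
= 0.9672

0.9672


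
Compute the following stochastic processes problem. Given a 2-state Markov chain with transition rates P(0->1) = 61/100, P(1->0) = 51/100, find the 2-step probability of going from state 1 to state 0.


Computing P^2 by matrix multiplication.
P = [[0.3900, 0.6100], [0.5100, 0.4900]]
After raising P to the power 2:
P^2(1,0) = 0.4488

0.4488


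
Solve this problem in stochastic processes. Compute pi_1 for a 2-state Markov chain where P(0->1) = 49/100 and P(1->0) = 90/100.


Stationary distribution: pi_0 = p10/(p01+p10), pi_1 = p01/(p01+p10)
p01 = 0.4900, p10 = 0.9000
pi_1 = 0.3525

0.3525


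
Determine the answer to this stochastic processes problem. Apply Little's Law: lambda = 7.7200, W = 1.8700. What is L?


Little's Law: L = lambda * W
= 7.7200 * 1.8700
= 14.4364

14.4364


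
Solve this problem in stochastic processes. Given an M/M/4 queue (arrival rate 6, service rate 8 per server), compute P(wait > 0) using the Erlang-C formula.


a = lambda/mu = 0.7500
rho = a/c = 0.1875
Erlang-C formula applied:
C(c,a) = 0.0077

0.0077


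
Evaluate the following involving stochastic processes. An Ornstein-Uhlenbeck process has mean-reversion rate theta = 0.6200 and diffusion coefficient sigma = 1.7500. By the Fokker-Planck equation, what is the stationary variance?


Stationary variance = sigma^2 / (2*theta)
= 1.7500^2 / (2*0.6200)
= 3.0625 / 1.2400
= 2.4698

2.4698


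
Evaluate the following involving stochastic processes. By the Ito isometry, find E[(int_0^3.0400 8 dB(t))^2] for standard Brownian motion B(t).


By Ito isometry: E[(int f dB)^2] = int f^2 dt
= 8^2 * 3.0400
= 64 * 3.0400 = 194.5600

194.5600


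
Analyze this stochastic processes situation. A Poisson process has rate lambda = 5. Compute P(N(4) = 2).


P(N(t)=k) = (lambda*t)^k * exp(-lambda*t) / k!
lambda*t = 20
= 20^2 * exp(-20) / 2!
= 400 * 2.0612e-09 / 2
= 4.1223e-07

4.1223e-07


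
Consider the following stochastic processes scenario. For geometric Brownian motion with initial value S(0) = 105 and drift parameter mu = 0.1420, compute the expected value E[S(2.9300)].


E[S(t)] = S(0) * exp(mu * t)
= 105 * exp(0.1420 * 2.9300)
= 105 * 1.5160
= 159.1776

159.1776


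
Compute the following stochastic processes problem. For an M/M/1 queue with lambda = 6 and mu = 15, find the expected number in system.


rho = 6/15 = 0.4000
L = rho/(1-rho)
= 0.4000/0.6000
= 0.6667

0.6667


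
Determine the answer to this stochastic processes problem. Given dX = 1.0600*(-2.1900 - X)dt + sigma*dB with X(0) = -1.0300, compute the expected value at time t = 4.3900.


E[X(t)] = mu + (X(0) - mu)*exp(-theta*t)
= -2.1900 + (-1.0300 - -2.1900)*exp(-1.0600*4.3900)
= -2.1900 + 1.1600 * 0.0095
= -2.1789

-2.1789


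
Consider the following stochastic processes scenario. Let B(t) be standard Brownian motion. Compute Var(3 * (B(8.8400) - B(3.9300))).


Var(alpha*(B(t)-B(s))) = alpha^2 * (t-s)
= 3^2 * (8.8400 - 3.9300)
= 9 * 4.9100
= 44.1900

44.1900


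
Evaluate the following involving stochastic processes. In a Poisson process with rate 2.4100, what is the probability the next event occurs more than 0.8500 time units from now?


P(X > t) = exp(-lambda * t)
= exp(-2.4100 * 0.8500)
= exp(-2.0485) = 0.1289

0.1289


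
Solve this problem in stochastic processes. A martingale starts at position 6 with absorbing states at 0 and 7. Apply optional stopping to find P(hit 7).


By optional stopping theorem: E(M at tau) = M(0) = 6
P(hit 7)*7 + P(hit 0)*0 = 6
P(hit 7) = (6 - 0)/(7 - 0) = 6/7 = 0.8571

0.8571


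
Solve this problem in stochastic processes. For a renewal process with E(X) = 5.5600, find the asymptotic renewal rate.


Long-run renewal rate = 1/E(X)
= 1/5.5600
= 0.1799

0.1799


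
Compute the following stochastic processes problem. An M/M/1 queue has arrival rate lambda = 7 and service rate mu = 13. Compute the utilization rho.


rho = lambda/mu
= 7/13
= 0.5385

0.5385


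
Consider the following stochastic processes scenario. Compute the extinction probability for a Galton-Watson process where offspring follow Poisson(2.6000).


Since mu = 2.6000 > 1, extinction prob q < 1.
Solve s = exp(mu*(s-1)) iteratively.
q = 0.0951

0.0951


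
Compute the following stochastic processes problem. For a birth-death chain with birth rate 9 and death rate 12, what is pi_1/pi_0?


For birth-death process, pi_n/pi_0 = (lambda/mu)^n
= (9/12)^1
= 0.7500

0.7500


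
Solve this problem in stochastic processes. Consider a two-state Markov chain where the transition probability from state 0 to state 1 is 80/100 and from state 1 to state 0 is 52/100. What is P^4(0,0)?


Computing P^4 by matrix multiplication.
P = [[0.2000, 0.8000], [0.5200, 0.4800]]
After raising P to the power 4:
P^4(0,0) = 0.4003

0.4003


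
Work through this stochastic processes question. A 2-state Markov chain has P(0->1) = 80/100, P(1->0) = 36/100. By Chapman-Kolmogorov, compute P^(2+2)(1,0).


P^4 = P^2 * P^2
Computing via matrix multiplication of the transition matrix.
Entry (1,0) of P^4 = 0.3101

0.3101


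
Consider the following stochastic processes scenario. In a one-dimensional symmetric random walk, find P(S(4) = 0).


P(S(4) = 0) = C(4,2) / 4^2
= 6 / 16
= 0.3750

0.3750


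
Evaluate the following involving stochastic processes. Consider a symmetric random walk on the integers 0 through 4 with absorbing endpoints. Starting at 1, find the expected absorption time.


For symmetric RW on 0,...,N with absorbing barriers, E(i) = i*(N-i)
E(1) = 1 * 3 = 3

3


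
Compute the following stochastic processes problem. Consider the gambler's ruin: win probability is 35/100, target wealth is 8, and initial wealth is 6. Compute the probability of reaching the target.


Gambler's ruin formula:
r = q/p = 0.6500/0.3500 = 1.8571
P(win) = (1 - r^i)/(1 - r^N)
= (1 - 1.8571^6)/(1 - 1.8571^8)
= 0.2849

0.2849


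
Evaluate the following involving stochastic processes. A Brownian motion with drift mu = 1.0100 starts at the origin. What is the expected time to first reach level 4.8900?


Expected first passage time = a/mu
= 4.8900/1.0100
= 4.8416

4.8416


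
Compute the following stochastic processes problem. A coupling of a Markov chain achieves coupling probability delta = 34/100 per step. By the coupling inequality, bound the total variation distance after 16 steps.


TV distance bound <= (1-delta)^n
= (1 - 0.3400)^16
= 0.6600^16
= 0.0013

0.0013


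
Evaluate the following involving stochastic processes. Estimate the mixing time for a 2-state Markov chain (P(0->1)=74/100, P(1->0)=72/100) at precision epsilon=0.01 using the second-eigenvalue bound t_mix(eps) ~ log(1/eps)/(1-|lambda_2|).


lambda_2 = |1 - p01 - p10| = |1 - 0.7400 - 0.7200| = 0.4600
t_mix ~ log(1/eps)/(1 - |lambda_2|)
= log(100)/(1 - 0.4600) = 4.6052/0.5400
= 8.5281

8.5281


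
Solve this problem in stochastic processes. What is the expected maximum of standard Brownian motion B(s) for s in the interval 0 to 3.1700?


E(max B(s)) = sqrt(2t/pi)
= sqrt(2*3.1700/pi)
= sqrt(2.0181)
= 1.4206

1.4206


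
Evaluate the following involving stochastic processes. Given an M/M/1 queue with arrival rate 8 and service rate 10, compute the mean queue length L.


rho = 8/10 = 0.8000
L = rho/(1-rho)
= 0.8000/0.2000
= 4.0000

4.0000


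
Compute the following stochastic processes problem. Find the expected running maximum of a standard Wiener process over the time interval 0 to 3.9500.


E(max B(s)) = sqrt(2t/pi)
= sqrt(2*3.9500/pi)
= sqrt(2.5146)
= 1.5858

1.5858


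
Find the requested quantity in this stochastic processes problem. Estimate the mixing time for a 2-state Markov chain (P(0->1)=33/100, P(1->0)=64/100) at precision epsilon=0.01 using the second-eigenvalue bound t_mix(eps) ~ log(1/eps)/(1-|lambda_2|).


lambda_2 = |1 - p01 - p10| = |1 - 0.3300 - 0.6400| = 0.0300
t_mix ~ log(1/eps)/(1 - |lambda_2|)
= log(100)/(1 - 0.0300) = 4.6052/0.9700
= 4.7476

4.7476


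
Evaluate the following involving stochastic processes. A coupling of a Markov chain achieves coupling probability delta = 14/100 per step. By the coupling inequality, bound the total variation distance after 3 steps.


TV distance bound <= (1-delta)^n
= (1 - 0.1400)^3
= 0.8600^3
= 0.6361

0.6361


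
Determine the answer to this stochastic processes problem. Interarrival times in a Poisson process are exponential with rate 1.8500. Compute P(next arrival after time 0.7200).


P(X > t) = exp(-lambda * t)
= exp(-1.8500 * 0.7200)
= exp(-1.3320) = 0.2639

0.2639


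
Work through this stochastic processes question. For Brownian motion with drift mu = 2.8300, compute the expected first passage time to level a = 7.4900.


Expected first passage time = a/mu
= 7.4900/2.8300
= 2.6466

2.6466


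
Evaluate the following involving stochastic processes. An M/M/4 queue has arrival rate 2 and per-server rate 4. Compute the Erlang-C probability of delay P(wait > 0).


a = lambda/mu = 0.5000
rho = a/c = 0.1250
Erlang-C formula applied:
C(c,a) = 0.0018

0.0018


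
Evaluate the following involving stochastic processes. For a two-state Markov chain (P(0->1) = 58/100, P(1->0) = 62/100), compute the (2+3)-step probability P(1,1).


P^5 = P^2 * P^3
Computing via matrix multiplication of the transition matrix.
Entry (1,1) of P^5 = 0.4832

0.4832


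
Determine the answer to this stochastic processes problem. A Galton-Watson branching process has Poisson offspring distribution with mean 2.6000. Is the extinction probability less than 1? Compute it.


Since mu = 2.6000 > 1, extinction prob q < 1.
Solve s = exp(mu*(s-1)) iteratively.
q = 0.0951

0.0951


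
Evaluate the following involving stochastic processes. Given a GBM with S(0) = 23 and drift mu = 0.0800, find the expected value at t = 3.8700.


E[S(t)] = S(0) * exp(mu * t)
= 23 * exp(0.0800 * 3.8700)
= 23 * 1.3629
= 31.3462

31.3462


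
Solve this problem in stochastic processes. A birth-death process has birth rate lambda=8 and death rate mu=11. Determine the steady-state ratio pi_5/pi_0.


For birth-death process, pi_n/pi_0 = (lambda/mu)^n
= (8/11)^5
= 0.2035

0.2035


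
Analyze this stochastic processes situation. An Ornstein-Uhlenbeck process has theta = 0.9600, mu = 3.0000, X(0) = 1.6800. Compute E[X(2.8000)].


E[X(t)] = mu + (X(0) - mu)*exp(-theta*t)
= 3.0000 + (1.6800 - 3.0000)*exp(-0.9600*2.8000)
= 3.0000 + -1.3200 * 0.0680
= 2.9102

2.9102


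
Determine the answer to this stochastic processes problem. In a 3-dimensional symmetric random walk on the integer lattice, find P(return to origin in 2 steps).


P(return in 2 steps) = P(reverse first step) = 1/(2d)
= 1/6
= 0.1667

0.1667


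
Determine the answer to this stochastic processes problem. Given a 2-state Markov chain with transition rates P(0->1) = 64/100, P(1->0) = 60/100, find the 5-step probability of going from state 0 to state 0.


Computing P^5 by matrix multiplication.
P = [[0.3600, 0.6400], [0.6000, 0.4000]]
After raising P to the power 5:
P^5(0,0) = 0.4835

0.4835


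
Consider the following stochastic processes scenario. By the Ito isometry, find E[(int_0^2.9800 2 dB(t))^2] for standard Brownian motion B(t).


By Ito isometry: E[(int f dB)^2] = int f^2 dt
= 2^2 * 2.9800
= 4 * 2.9800 = 11.9200

11.9200


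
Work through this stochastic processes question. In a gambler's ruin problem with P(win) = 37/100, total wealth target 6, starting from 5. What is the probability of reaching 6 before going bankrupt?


Gambler's ruin formula:
r = q/p = 0.6300/0.3700 = 1.7027
P(win) = (1 - r^i)/(1 - r^N)
= (1 - 1.7027^5)/(1 - 1.7027^6)
= 0.5696

0.5696


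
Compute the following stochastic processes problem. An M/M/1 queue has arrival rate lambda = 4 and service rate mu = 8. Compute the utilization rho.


rho = lambda/mu
= 4/8
= 0.5000

0.5000


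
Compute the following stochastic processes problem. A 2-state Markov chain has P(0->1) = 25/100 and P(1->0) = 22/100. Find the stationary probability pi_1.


Stationary distribution: pi_0 = p10/(p01+p10), pi_1 = p01/(p01+p10)
p01 = 0.2500, p10 = 0.2200
pi_1 = 0.5319

0.5319


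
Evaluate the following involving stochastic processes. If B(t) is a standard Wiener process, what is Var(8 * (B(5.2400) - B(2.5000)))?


Var(alpha*(B(t)-B(s))) = alpha^2 * (t-s)
= 8^2 * (5.2400 - 2.5000)
= 64 * 2.7400
= 175.3600

175.3600


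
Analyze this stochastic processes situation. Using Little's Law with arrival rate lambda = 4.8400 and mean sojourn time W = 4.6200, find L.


Little's Law: L = lambda * W
= 4.8400 * 4.6200
= 22.3608

22.3608


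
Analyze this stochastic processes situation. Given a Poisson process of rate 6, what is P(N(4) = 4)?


P(N(t)=k) = (lambda*t)^k * exp(-lambda*t) / k!
lambda*t = 24
= 24^4 * exp(-24) / 4!
= 331776 * 3.7751e-11 / 24
= 5.2187e-07

5.2187e-07


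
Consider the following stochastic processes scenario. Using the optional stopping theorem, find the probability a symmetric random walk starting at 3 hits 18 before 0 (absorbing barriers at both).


By optional stopping theorem: E(M at tau) = M(0) = 3
P(hit 18)*18 + P(hit 0)*0 = 3
P(hit 18) = (3 - 0)/(18 - 0) = 1/6 = 0.1667

0.1667


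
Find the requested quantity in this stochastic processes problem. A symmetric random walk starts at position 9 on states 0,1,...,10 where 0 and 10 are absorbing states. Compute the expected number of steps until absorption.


For symmetric RW on 0,...,N with absorbing barriers, E(i) = i*(N-i)
E(9) = 9 * 1 = 9

9


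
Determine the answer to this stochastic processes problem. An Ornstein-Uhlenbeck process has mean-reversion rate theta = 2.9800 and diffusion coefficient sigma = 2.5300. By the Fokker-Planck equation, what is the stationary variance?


Stationary variance = sigma^2 / (2*theta)
= 2.5300^2 / (2*2.9800)
= 6.4009 / 5.9600
= 1.0740

1.0740


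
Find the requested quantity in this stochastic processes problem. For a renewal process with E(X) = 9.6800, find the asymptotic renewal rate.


Long-run renewal rate = 1/E(X)
= 1/9.6800
= 0.1033

0.1033


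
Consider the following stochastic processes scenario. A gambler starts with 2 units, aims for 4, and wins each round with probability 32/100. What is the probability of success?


Gambler's ruin formula:
r = q/p = 0.6800/0.3200 = 2.1250
P(win) = (1 - r^i)/(1 - r^N)
= (1 - 2.1250^2)/(1 - 2.1250^4)
= 0.1813

0.1813


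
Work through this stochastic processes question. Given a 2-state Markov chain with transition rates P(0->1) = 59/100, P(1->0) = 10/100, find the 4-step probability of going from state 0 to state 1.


Computing P^4 by matrix multiplication.
P = [[0.4100, 0.5900], [0.1000, 0.9000]]
After raising P to the power 4:
P^4(0,1) = 0.8472

0.8472


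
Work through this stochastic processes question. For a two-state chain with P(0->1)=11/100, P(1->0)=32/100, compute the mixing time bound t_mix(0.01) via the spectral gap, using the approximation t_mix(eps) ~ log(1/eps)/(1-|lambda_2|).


lambda_2 = |1 - p01 - p10| = |1 - 0.1100 - 0.3200| = 0.5700
t_mix ~ log(1/eps)/(1 - |lambda_2|)
= log(100)/(1 - 0.5700) = 4.6052/0.4300
= 10.7097

10.7097


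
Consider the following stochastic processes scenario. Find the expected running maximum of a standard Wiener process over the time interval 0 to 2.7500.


E(max B(s)) = sqrt(2t/pi)
= sqrt(2*2.7500/pi)
= sqrt(1.7507)
= 1.3231

1.3231


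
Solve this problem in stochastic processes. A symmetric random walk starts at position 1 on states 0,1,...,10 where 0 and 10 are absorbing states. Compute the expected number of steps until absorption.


For symmetric RW on 0,...,N with absorbing barriers, E(i) = i*(N-i)
E(1) = 1 * 9 = 9

9


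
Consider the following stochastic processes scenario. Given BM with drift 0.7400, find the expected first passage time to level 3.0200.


Expected first passage time = a/mu
= 3.0200/0.7400
= 4.0811

4.0811


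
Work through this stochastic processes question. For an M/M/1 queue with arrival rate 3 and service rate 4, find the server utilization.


rho = lambda/mu
= 3/4
= 0.7500

0.7500


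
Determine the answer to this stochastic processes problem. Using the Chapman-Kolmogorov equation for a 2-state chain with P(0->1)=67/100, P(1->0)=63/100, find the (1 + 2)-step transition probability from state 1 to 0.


P^3 = P^1 * P^2
Computing via matrix multiplication of the transition matrix.
Entry (1,0) of P^3 = 0.4977

0.4977


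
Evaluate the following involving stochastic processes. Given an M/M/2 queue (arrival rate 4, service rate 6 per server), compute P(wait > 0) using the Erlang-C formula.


a = lambda/mu = 0.6667
rho = a/c = 0.3333
Erlang-C formula applied:
C(c,a) = 0.1667

0.1667


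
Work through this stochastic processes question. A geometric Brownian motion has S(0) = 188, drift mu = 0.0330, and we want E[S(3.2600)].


E[S(t)] = S(0) * exp(mu * t)
= 188 * exp(0.0330 * 3.2600)
= 188 * 1.1136
= 209.3530

209.3530


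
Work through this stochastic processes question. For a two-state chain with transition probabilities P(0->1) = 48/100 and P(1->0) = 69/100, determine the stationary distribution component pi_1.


Stationary distribution: pi_0 = p10/(p01+p10), pi_1 = p01/(p01+p10)
p01 = 0.4800, p10 = 0.6900
pi_1 = 0.4103

0.4103


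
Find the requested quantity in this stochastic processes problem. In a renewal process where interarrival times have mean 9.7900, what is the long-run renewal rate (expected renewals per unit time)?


Long-run renewal rate = 1/E(X)
= 1/9.7900
= 0.1021

0.1021


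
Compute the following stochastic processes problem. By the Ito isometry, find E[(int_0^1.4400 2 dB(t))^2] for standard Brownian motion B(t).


By Ito isometry: E[(int f dB)^2] = int f^2 dt
= 2^2 * 1.4400
= 4 * 1.4400 = 5.7600

5.7600


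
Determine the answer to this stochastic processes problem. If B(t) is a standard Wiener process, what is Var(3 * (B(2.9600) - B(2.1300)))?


Var(alpha*(B(t)-B(s))) = alpha^2 * (t-s)
= 3^2 * (2.9600 - 2.1300)
= 9 * 0.8300
= 7.4700

7.4700


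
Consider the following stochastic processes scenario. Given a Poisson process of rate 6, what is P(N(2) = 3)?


P(N(t)=k) = (lambda*t)^k * exp(-lambda*t) / k!
lambda*t = 12
= 12^3 * exp(-12) / 3!
= 1728 * 6.1442e-06 / 6
= 0.0018

0.0018


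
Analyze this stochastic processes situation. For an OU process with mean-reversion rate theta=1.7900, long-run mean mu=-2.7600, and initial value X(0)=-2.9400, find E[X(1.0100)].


E[X(t)] = mu + (X(0) - mu)*exp(-theta*t)
= -2.7600 + (-2.9400 - -2.7600)*exp(-1.7900*1.0100)
= -2.7600 + -0.1800 * 0.1640
= -2.7895

-2.7895


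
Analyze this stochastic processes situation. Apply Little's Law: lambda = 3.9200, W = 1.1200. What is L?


Little's Law: L = lambda * W
= 3.9200 * 1.1200
= 4.3904

4.3904


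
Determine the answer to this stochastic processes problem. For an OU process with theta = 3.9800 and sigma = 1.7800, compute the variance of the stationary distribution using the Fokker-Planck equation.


Stationary variance = sigma^2 / (2*theta)
= 1.7800^2 / (2*3.9800)
= 3.1684 / 7.9600
= 0.3980

0.3980


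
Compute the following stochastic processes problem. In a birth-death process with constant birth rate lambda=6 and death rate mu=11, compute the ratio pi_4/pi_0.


For birth-death process, pi_n/pi_0 = (lambda/mu)^n
= (6/11)^4
= 0.0885

0.0885


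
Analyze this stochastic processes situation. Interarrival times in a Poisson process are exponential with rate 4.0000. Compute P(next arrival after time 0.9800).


P(X > t) = exp(-lambda * t)
= exp(-4.0000 * 0.9800)
= exp(-3.9200) = 0.0198

0.0198


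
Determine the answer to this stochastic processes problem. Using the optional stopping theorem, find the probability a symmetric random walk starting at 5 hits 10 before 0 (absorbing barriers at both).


By optional stopping theorem: E(M at tau) = M(0) = 5
P(hit 10)*10 + P(hit 0)*0 = 5
P(hit 10) = (5 - 0)/(10 - 0) = 1/2 = 0.5000

0.5000


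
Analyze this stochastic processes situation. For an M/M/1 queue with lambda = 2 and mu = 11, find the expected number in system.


rho = 2/11 = 0.1818
L = rho/(1-rho)
= 0.1818/0.8182
= 0.2222

0.2222


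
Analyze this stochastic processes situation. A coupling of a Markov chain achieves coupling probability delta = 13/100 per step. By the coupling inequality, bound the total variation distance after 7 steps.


TV distance bound <= (1-delta)^n
= (1 - 0.1300)^7
= 0.8700^7
= 0.3773

0.3773


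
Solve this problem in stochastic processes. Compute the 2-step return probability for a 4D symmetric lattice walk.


P(return in 2 steps) = P(reverse first step) = 1/(2d)
= 1/8
= 0.1250

0.1250


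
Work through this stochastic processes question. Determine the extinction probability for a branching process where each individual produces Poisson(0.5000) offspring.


Since mu = 0.5000 <= 1, extinction probability = 1.

1.0000


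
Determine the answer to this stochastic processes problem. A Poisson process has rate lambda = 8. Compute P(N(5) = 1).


P(N(t)=k) = (lambda*t)^k * exp(-lambda*t) / k!
lambda*t = 40
= 40^1 * exp(-40) / 1!
= 40 * 4.2484e-18 / 1
= 1.6993e-16

1.6993e-16


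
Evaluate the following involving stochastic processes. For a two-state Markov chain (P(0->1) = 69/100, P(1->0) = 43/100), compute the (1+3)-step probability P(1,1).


P^4 = P^1 * P^3
Computing via matrix multiplication of the transition matrix.
Entry (1,1) of P^4 = 0.6162

0.6162


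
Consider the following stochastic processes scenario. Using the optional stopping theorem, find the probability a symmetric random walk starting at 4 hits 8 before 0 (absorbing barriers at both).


By optional stopping theorem: E(M at tau) = M(0) = 4
P(hit 8)*8 + P(hit 0)*0 = 4
P(hit 8) = (4 - 0)/(8 - 0) = 1/2 = 0.5000

0.5000


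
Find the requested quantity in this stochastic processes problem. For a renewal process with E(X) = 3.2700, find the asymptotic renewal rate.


Long-run renewal rate = 1/E(X)
= 1/3.2700
= 0.3058

0.3058


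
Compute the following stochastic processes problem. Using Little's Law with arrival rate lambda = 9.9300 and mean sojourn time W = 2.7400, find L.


Little's Law: L = lambda * W
= 9.9300 * 2.7400
= 27.2082

27.2082


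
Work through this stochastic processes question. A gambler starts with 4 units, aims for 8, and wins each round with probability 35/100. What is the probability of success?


Gambler's ruin formula:
r = q/p = 0.6500/0.3500 = 1.8571
P(win) = (1 - r^i)/(1 - r^N)
= (1 - 1.8571^4)/(1 - 1.8571^8)
= 0.0775

0.0775


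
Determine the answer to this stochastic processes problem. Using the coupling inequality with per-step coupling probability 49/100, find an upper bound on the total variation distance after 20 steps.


TV distance bound <= (1-delta)^n
= (1 - 0.4900)^20
= 0.5100^20
= 1.4171e-06

1.4171e-06


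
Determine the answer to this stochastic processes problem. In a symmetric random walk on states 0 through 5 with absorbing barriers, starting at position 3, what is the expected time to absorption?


For symmetric RW on 0,...,N with absorbing barriers, E(i) = i*(N-i)
E(3) = 3 * 2 = 6

6


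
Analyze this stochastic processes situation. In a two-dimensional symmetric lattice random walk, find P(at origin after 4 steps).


P = C(4,2)^2 / 4^4
= 6^2 / 256
= 36 / 256
= 0.1406

0.1406


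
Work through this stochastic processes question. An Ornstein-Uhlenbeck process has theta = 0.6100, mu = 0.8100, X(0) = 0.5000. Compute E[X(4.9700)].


E[X(t)] = mu + (X(0) - mu)*exp(-theta*t)
= 0.8100 + (0.5000 - 0.8100)*exp(-0.6100*4.9700)
= 0.8100 + -0.3100 * 0.0482
= 0.7950

0.7950


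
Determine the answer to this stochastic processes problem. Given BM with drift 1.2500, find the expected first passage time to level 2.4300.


Expected first passage time = a/mu
= 2.4300/1.2500
= 1.9440

1.9440


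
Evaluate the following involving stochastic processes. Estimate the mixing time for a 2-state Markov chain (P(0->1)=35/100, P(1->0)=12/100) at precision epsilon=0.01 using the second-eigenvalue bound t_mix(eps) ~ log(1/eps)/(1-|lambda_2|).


lambda_2 = |1 - p01 - p10| = |1 - 0.3500 - 0.1200| = 0.5300
t_mix ~ log(1/eps)/(1 - |lambda_2|)
= log(100)/(1 - 0.5300) = 4.6052/0.4700
= 9.7982

9.7982


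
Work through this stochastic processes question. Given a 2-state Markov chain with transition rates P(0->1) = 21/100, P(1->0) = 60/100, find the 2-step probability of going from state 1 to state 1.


Computing P^2 by matrix multiplication.
P = [[0.7900, 0.2100], [0.6000, 0.4000]]
After raising P to the power 2:
P^2(1,1) = 0.2860

0.2860


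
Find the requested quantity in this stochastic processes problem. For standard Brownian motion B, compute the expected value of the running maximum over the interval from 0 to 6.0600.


E(max B(s)) = sqrt(2t/pi)
= sqrt(2*6.0600/pi)
= sqrt(3.8579)
= 1.9642

1.9642


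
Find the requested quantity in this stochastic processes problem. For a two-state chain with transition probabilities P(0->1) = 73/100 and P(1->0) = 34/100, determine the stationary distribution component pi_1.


Stationary distribution: pi_0 = p10/(p01+p10), pi_1 = p01/(p01+p10)
p01 = 0.7300, p10 = 0.3400
pi_1 = 0.6822

0.6822


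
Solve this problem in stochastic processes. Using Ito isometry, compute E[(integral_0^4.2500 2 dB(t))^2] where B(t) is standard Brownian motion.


By Ito isometry: E[(int f dB)^2] = int f^2 dt
= 2^2 * 4.2500
= 4 * 4.2500 = 17.0000

17.0000


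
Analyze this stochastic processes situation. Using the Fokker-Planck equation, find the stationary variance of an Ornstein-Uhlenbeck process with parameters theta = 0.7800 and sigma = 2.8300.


Stationary variance = sigma^2 / (2*theta)
= 2.8300^2 / (2*0.7800)
= 8.0089 / 1.5600
= 5.1339

5.1339


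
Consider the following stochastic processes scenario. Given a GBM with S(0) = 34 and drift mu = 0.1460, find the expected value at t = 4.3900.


E[S(t)] = S(0) * exp(mu * t)
= 34 * exp(0.1460 * 4.3900)
= 34 * 1.8983
= 64.5410

64.5410


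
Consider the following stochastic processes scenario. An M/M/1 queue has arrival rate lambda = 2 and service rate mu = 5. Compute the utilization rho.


rho = lambda/mu
= 2/5
= 0.4000

0.4000


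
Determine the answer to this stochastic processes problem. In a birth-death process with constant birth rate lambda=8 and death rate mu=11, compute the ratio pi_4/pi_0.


For birth-death process, pi_n/pi_0 = (lambda/mu)^n
= (8/11)^4
= 0.2798

0.2798


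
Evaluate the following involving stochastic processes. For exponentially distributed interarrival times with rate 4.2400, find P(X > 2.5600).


P(X > t) = exp(-lambda * t)
= exp(-4.2400 * 2.5600)
= exp(-10.8544) = 1.9319e-05

1.9319e-05


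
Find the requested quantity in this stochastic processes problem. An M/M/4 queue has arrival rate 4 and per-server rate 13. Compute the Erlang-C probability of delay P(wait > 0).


a = lambda/mu = 0.3077
rho = a/c = 0.0769
Erlang-C formula applied:
C(c,a) = 2.9743e-04

2.9743e-04


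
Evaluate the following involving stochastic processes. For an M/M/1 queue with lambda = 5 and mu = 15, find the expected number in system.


rho = 5/15 = 0.3333
L = rho/(1-rho)
= 0.3333/0.6667
= 0.5000

0.5000


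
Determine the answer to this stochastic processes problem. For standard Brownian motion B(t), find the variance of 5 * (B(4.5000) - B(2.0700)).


Var(alpha*(B(t)-B(s))) = alpha^2 * (t-s)
= 5^2 * (4.5000 - 2.0700)
= 25 * 2.4300
= 60.7500

60.7500


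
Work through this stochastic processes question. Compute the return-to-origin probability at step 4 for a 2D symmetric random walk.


P = C(4,2)^2 / 4^4
= 6^2 / 256
= 36 / 256
= 0.1406

0.1406


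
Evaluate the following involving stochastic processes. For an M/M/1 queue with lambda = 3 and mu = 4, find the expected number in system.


rho = 3/4 = 0.7500
L = rho/(1-rho)
= 0.7500/0.2500
= 3.0000

3.0000


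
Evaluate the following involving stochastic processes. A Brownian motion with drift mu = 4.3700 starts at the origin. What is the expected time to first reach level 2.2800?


Expected first passage time = a/mu
= 2.2800/4.3700
= 0.5217

0.5217


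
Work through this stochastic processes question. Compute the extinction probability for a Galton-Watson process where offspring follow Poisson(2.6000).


Since mu = 2.6000 > 1, extinction prob q < 1.
Solve s = exp(mu*(s-1)) iteratively.
q = 0.0951

0.0951


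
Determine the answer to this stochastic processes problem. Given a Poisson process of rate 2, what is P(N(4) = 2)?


P(N(t)=k) = (lambda*t)^k * exp(-lambda*t) / k!
lambda*t = 8
= 8^2 * exp(-8) / 2!
= 64 * 3.3546e-04 / 2
= 0.0107

0.0107


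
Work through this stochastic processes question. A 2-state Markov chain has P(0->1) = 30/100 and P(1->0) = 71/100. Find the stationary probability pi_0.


Stationary distribution: pi_0 = p10/(p01+p10), pi_1 = p01/(p01+p10)
p01 = 0.3000, p10 = 0.7100
pi_0 = 0.7030

0.7030


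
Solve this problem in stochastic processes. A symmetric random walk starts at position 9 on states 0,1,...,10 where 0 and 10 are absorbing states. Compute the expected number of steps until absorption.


For symmetric RW on 0,...,N with absorbing barriers, E(i) = i*(N-i)
E(9) = 9 * 1 = 9

9


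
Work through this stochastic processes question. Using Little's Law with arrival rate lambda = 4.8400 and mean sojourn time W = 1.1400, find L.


Little's Law: L = lambda * W
= 4.8400 * 1.1400
= 5.5176

5.5176


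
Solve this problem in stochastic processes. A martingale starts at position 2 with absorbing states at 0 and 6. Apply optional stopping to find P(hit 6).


By optional stopping theorem: E(M at tau) = M(0) = 2
P(hit 6)*6 + P(hit 0)*0 = 2
P(hit 6) = (2 - 0)/(6 - 0) = 1/3 = 0.3333

0.3333


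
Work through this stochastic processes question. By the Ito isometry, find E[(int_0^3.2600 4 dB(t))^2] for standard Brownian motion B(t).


By Ito isometry: E[(int f dB)^2] = int f^2 dt
= 4^2 * 3.2600
= 16 * 3.2600 = 52.1600

52.1600


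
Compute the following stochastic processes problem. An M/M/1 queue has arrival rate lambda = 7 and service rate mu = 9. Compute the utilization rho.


rho = lambda/mu
= 7/9
= 0.7778

0.7778


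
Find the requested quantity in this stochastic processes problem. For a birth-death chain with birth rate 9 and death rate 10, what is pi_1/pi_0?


For birth-death process, pi_n/pi_0 = (lambda/mu)^n
= (9/10)^1
= 0.9000

0.9000


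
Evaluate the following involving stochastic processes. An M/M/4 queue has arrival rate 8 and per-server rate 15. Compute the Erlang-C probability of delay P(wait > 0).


a = lambda/mu = 0.5333
rho = a/c = 0.1333
Erlang-C formula applied:
C(c,a) = 0.0023

0.0023


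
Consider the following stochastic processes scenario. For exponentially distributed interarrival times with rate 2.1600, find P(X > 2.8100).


P(X > t) = exp(-lambda * t)
= exp(-2.1600 * 2.8100)
= exp(-6.0696) = 0.0023

0.0023


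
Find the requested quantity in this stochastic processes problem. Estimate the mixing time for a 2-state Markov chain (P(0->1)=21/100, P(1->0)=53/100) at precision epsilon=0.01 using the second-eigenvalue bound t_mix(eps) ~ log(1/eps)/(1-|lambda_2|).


lambda_2 = |1 - p01 - p10| = |1 - 0.2100 - 0.5300| = 0.2600
t_mix ~ log(1/eps)/(1 - |lambda_2|)
= log(100)/(1 - 0.2600) = 4.6052/0.7400
= 6.2232

6.2232


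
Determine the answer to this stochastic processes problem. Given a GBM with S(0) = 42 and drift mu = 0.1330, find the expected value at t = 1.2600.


E[S(t)] = S(0) * exp(mu * t)
= 42 * exp(0.1330 * 1.2600)
= 42 * 1.1824
= 49.6625

49.6625


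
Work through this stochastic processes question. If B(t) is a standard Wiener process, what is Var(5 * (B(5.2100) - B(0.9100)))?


Var(alpha*(B(t)-B(s))) = alpha^2 * (t-s)
= 5^2 * (5.2100 - 0.9100)
= 25 * 4.3000
= 107.5000

107.5000


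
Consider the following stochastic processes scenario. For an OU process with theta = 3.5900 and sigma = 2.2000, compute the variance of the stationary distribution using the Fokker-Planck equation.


Stationary variance = sigma^2 / (2*theta)
= 2.2000^2 / (2*3.5900)
= 4.8400 / 7.1800
= 0.6741

0.6741


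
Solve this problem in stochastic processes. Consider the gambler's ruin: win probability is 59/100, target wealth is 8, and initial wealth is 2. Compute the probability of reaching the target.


Gambler's ruin formula:
r = q/p = 0.4100/0.5900 = 0.6949
P(win) = (1 - r^i)/(1 - r^N)
= (1 - 0.6949^2)/(1 - 0.6949^8)
= 0.5468

0.5468


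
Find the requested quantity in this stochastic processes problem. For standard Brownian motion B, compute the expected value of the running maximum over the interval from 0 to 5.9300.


E(max B(s)) = sqrt(2t/pi)
= sqrt(2*5.9300/pi)
= sqrt(3.7752)
= 1.9430

1.9430


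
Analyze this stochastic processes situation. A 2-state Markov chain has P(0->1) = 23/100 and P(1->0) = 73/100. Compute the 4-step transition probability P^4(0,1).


Computing P^4 by matrix multiplication.
P = [[0.7700, 0.2300], [0.7300, 0.2700]]
After raising P to the power 4:
P^4(0,1) = 0.2396

0.2396


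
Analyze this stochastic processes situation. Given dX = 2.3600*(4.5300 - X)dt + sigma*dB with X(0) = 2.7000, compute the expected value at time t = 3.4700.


E[X(t)] = mu + (X(0) - mu)*exp(-theta*t)
= 4.5300 + (2.7000 - 4.5300)*exp(-2.3600*3.4700)
= 4.5300 + -1.8300 * 2.7764e-04
= 4.5295

4.5295
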